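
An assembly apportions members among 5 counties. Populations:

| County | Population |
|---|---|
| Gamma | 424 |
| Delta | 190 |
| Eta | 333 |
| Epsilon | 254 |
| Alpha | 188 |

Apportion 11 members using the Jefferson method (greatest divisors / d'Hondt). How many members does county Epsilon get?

2

Standard divisor 1389/11 ≈ 126.273; standard quotas: Gamma 3.358, Delta 1.505, Eta 2.637, Epsilon 2.012, Alpha 1.489.
Rounding down gives 3, 1, 2, 2, 1 = 9 seats, so the divisor must be adjusted.
With modified divisor 100: modified quotas Gamma 4.240, Delta 1.900, Eta 3.330, Epsilon 2.540, Alpha 1.880.
Rounding down: Gamma 4, Delta 1, Eta 3, Epsilon 2, Alpha 1 (total 11).
Epsilon receives 2.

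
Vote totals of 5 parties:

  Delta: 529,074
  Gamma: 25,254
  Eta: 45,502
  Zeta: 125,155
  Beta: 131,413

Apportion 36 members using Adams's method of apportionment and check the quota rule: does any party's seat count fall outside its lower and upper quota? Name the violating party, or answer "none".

Standard quotas: Delta 22.240, Gamma 1.062, Eta 1.913, Zeta 5.261, Beta 5.524.
Adams allocation: Delta 21, Gamma 2, Eta 2, Zeta 5, Beta 6.
Delta has quota 22.240 (lower 22, upper 23) but receives 21 — outside the quota interval.

Delta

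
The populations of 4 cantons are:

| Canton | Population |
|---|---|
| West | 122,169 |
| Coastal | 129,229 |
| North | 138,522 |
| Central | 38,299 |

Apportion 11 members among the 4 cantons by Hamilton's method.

Total 428219; standard divisor 428219/11 = 38929.
Standard quotas: West 3.1383, Coastal 3.3196, North 3.5583, Central 0.9838.
Lower quotas: West 3, Coastal 3, North 3, Central 0 (sum 9, leaving 2 seats).
Remainders in descending order: Central 0.9838, North 0.5583, Coastal 0.3196, West 0.1383.
The surplus seats go to Central, North.

West 3, Coastal 3, North 4, Central 1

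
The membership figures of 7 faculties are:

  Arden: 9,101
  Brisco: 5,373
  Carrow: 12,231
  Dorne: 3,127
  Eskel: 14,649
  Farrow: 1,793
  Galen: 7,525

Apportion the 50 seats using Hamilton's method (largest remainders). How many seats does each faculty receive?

Arden=8, Brisco=5, Carrow=11, Dorne=3, Eskel=14, Farrow=2, Galen=7

Total 53799; standard divisor 53799/50 ≈ 1075.98.
Standard quotas: Arden 8.4583, Brisco 4.9936, Carrow 11.3673, Dorne 2.9062, Eskel 13.6146, Farrow 1.6664, Galen 6.9936.
Lower quotas: Arden 8, Brisco 4, Carrow 11, Dorne 2, Eskel 13, Farrow 1, Galen 6 (sum 45, leaving 5 seats).
Remainders in descending order: Galen 0.9936, Brisco 0.9936, Dorne 0.9062, Farrow 0.6664, Eskel 0.6146, Arden 0.4583, Carrow 0.3673.
The surplus seats go to Galen, Brisco, Dorne, Farrow, Eskel.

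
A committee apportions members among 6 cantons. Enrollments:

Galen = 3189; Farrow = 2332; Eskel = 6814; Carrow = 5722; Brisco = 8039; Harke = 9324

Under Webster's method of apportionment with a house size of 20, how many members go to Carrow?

Standard divisor 35420/20 ≈ 1771; standard quotas: Galen 1.801, Farrow 1.317, Eskel 3.848, Carrow 3.231, Brisco 4.539, Harke 5.265.
Rounding to the nearest integer gives Galen 2, Farrow 1, Eskel 4, Carrow 3, Brisco 5, Harke 5 — total 20, matching the house size, so no adjustment is needed.
Carrow receives 3.

3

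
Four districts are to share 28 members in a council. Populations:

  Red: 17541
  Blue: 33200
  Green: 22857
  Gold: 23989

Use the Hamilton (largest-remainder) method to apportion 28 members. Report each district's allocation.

Red: 5, Blue: 9, Green: 7, Gold: 7

Standard divisor: 97587 ÷ 28 ≈ 3485.25.
Standard quotas: Red 5.0329, Blue 9.5259, Green 6.5582, Gold 6.8830.
Lower quotas: Red 5, Blue 9, Green 6, Gold 6 (sum 26, leaving 2 seats).
Remainders in descending order: Gold 0.8830, Green 0.5582, Blue 0.5259, Red 0.0329.
The surplus seats go to Gold, Green.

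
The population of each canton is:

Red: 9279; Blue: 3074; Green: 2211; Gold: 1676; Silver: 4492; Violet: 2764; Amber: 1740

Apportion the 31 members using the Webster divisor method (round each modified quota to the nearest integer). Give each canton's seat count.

Red: 11, Blue: 4, Green: 3, Gold: 2, Silver: 6, Violet: 3, Amber: 2

Standard divisor 25236/31 ≈ 814.065; standard quotas: Red 11.398, Blue 3.776, Green 2.716, Gold 2.059, Silver 5.518, Violet 3.395, Amber 2.137.
Rounding to the nearest integer gives Red 11, Blue 4, Green 3, Gold 2, Silver 6, Violet 3, Amber 2 — total 31, matching the house size, so no adjustment is needed.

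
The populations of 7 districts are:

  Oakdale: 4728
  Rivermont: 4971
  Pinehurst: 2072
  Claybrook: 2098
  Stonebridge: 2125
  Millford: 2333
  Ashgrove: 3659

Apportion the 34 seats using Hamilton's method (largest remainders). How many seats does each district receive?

Oakdale 7, Rivermont 8, Pinehurst 3, Claybrook 3, Stonebridge 3, Millford 4, Ashgrove 6

Standard divisor: 21986 ÷ 34 ≈ 646.647.
Standard quotas: Oakdale 7.312, Rivermont 7.687, Pinehurst 3.204, Claybrook 3.244, Stonebridge 3.286, Millford 3.608, Ashgrove 5.658.
Lower quotas: Oakdale 7, Rivermont 7, Pinehurst 3, Claybrook 3, Stonebridge 3, Millford 3, Ashgrove 5 (sum 31, leaving 3 seats).
Remainders in descending order: Rivermont 0.687, Ashgrove 0.658, Millford 0.608, Oakdale 0.312, Stonebridge 0.286, Claybrook 0.244, Pinehurst 0.204.
Largest remainders: Rivermont, Ashgrove, Millford receive the extra seats.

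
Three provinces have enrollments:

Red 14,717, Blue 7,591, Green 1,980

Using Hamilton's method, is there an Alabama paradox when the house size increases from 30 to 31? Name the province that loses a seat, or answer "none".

At 30 seats: Red 18, Blue 9, Green 3.
At 31 seats: Red 19, Blue 10, Green 2.
Green drops from 3 to 2.

Green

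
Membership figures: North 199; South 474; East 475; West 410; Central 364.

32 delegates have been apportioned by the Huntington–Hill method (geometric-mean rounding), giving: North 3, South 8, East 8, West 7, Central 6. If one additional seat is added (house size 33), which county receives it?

North

Priority for the next seat is population ÷ (√(s·(s+1))).
Priorities: North 57.446, South 55.861, East 55.979, West 54.789, Central 56.166.
Highest priority: North.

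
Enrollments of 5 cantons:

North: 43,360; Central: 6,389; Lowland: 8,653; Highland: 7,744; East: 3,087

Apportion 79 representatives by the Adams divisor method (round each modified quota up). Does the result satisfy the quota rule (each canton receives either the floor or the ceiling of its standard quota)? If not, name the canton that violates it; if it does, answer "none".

Standard quotas: North 49.477, Central 7.290, Lowland 9.874, Highland 8.836, East 3.522.
Adams allocation: North 48, Central 8, Lowland 10, Highland 9, East 4.
North has quota 49.477 (lower 49, upper 50) but receives 48 — outside the quota interval.

North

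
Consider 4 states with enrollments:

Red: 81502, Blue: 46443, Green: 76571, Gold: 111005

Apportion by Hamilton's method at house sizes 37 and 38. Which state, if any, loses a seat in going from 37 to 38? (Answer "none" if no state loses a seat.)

At 37 seats: Red 10, Blue 5, Green 9, Gold 13.
At 38 seats: Red 10, Blue 6, Green 9, Gold 13.
No state's allocation decreased.

none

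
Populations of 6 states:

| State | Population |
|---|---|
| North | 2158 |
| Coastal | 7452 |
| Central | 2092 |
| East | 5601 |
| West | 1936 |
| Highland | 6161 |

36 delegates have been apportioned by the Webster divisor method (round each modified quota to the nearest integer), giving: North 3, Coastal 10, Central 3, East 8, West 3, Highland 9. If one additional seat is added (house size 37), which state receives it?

Coastal

Priority for the next seat is population ÷ (current seats + 0.5).
Priorities: North 616.571, Coastal 709.714, Central 597.714, East 658.941, West 553.143, Highland 648.526.
Highest priority: Coastal.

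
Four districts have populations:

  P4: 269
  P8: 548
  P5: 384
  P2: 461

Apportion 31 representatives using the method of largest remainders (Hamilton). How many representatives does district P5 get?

7

The standard divisor is 1662/31 ≈ 53.613.
Standard quotas: P4 5.017, P8 10.221, P5 7.162, P2 8.599.
Lower quotas: P4 5, P8 10, P5 7, P2 8 (sum 30, leaving 1 seat).
Remainders in descending order: P2 0.599, P8 0.221, P5 0.162, P4 0.017.
Largest remainder: P2 receives the extra seat.
P5 receives 7.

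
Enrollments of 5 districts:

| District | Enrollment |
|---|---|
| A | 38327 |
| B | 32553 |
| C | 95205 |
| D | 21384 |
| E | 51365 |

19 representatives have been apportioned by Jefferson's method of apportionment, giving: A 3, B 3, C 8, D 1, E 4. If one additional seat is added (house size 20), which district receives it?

D

Priority for the next seat is population ÷ (current seats + 1).
Priorities: A 9581.750, B 8138.250, C 10578.333, D 10692.000, E 10273.000.
Highest priority: D.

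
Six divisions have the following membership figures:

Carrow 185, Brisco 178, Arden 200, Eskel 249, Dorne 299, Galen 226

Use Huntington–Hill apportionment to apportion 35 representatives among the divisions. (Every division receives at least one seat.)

Carrow: 5, Brisco: 5, Arden: 5, Eskel: 6, Dorne: 8, Galen: 6

With divisor 39: modified quotas Carrow 4.744, Brisco 4.564, Arden 5.128, Eskel 6.385, Dorne 7.667, Galen 5.795.
Geometric-mean thresholds: Carrow √(4·5)=4.472, Brisco √(4·5)=4.472, Arden √(5·6)=5.477, Eskel √(6·7)=6.481, Dorne √(7·8)=7.483, Galen √(5·6)=5.477.
Each quota rounded against its threshold gives Carrow 5, Brisco 5, Arden 5, Eskel 6, Dorne 8, Galen 6 (total 35).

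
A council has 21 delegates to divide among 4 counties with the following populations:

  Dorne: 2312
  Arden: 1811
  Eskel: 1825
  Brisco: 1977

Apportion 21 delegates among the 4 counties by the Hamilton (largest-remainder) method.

The standard divisor is 7925/21 ≈ 377.381.
Standard quotas: Dorne 6.126, Arden 4.799, Eskel 4.836, Brisco 5.239.
Lower quotas: Dorne 6, Arden 4, Eskel 4, Brisco 5 (sum 19, leaving 2 seats).
Remainders in descending order: Eskel 0.836, Arden 0.799, Brisco 0.239, Dorne 0.126.
Largest remainders: Eskel, Arden receive the extra seats.

Dorne: 6; Arden: 5; Eskel: 5; Brisco: 5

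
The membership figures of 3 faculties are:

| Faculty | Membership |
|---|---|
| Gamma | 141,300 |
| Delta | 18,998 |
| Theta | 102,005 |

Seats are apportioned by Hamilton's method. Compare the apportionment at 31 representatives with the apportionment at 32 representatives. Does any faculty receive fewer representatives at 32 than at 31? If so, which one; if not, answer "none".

none

At 31 seats: Gamma 17, Delta 2, Theta 12.
At 32 seats: Gamma 17, Delta 2, Theta 13.
No faculty's allocation decreased.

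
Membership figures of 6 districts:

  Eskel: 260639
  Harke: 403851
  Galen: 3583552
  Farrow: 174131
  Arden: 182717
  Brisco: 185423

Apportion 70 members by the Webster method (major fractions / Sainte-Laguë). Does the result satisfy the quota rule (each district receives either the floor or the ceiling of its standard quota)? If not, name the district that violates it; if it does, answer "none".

Galen

Standard quotas: Eskel 3.809, Harke 5.901, Galen 52.366, Farrow 2.545, Arden 2.670, Brisco 2.710.
Webster allocation: Eskel 4, Harke 6, Galen 51, Farrow 3, Arden 3, Brisco 3.
Galen has quota 52.366 (lower 52, upper 53) but receives 51 — outside the quota interval.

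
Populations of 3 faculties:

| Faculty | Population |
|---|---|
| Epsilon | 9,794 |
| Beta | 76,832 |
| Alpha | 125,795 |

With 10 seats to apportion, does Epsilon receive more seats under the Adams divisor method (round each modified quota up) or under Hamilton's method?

Adams

Adams: Epsilon 1, Beta 4, Alpha 5.
Hamilton: Epsilon 0, Beta 4, Alpha 6.
Epsilon gets 1 under Adams and 0 under Hamilton.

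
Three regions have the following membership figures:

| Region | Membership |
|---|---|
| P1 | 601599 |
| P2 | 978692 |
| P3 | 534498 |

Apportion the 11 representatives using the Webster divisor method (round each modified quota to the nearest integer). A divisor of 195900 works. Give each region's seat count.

P1 3, P2 5, P3 3

With modified divisor 195900: modified quotas P1 3.071, P2 4.996, P3 2.728.
Rounding to the nearest integer: P1 3, P2 5, P3 3 (total 11).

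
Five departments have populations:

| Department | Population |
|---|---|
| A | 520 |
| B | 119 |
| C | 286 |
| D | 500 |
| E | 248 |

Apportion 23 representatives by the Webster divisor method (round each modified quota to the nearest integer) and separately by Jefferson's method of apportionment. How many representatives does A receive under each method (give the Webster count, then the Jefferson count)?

7 and 8

Webster: A 7, B 2, C 4, D 7, E 3.
Jefferson: A 8, B 1, C 4, D 7, E 3.
A gets 7 under Webster and 8 under Jefferson.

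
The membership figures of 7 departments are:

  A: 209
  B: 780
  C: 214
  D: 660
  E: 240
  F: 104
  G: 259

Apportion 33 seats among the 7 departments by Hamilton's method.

A 3; B 10; C 3; D 9; E 3; F 1; G 4

Total 2466; standard divisor 2466/33 ≈ 74.727.
Standard quotas: A 2.797, B 10.438, C 2.864, D 8.832, E 3.212, F 1.392, G 3.466.
Lower quotas: A 2, B 10, C 2, D 8, E 3, F 1, G 3 (sum 29, leaving 4 seats).
Remainders in descending order: C 0.864, D 0.832, A 0.797, G 0.466, B 0.438, F 0.392, E 0.212.
Largest remainders: C, D, A, G receive the extra seats.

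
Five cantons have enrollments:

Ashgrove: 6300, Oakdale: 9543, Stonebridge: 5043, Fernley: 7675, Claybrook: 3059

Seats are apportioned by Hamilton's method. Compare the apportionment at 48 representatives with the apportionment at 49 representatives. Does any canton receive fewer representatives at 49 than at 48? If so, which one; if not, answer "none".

Claybrook

At 48 seats: Ashgrove 9, Oakdale 14, Stonebridge 8, Fernley 12, Claybrook 5.
At 49 seats: Ashgrove 10, Oakdale 15, Stonebridge 8, Fernley 12, Claybrook 4.
Claybrook drops from 5 to 4.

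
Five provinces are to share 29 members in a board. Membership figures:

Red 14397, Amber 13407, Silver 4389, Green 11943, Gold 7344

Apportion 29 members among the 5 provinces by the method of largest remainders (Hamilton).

Standard divisor: 51480 ÷ 29 ≈ 1775.172.
Standard quotas: Red 8.1102, Amber 7.5525, Silver 2.4724, Green 6.7278, Gold 4.1371.
Lower quotas: Red 8, Amber 7, Silver 2, Green 6, Gold 4 (sum 27, leaving 2 seats).
Remainders in descending order: Green 0.7278, Amber 0.5525, Silver 0.4724, Gold 0.1371, Red 0.1102.
The surplus seats go to Green, Amber.

Red: 8, Amber: 8, Silver: 2, Green: 7, Gold: 4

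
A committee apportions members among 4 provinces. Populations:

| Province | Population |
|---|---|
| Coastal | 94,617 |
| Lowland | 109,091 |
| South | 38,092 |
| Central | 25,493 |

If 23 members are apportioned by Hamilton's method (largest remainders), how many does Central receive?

2

Total 267293; standard divisor 267293/23 ≈ 11621.435.
Standard quotas: Coastal 8.1416, Lowland 9.3871, South 3.2777, Central 2.1936.
Lower quotas: Coastal 8, Lowland 9, South 3, Central 2 (sum 22, leaving 1 seat).
Remainders in descending order: Lowland 0.3871, South 0.2777, Central 0.1936, Coastal 0.1416.
Largest remainder: Lowland receives the extra seat.
Central receives 2.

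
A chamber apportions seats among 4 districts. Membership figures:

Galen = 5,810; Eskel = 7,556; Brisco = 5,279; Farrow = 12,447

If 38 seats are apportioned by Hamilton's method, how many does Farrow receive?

Standard divisor: 31092 ÷ 38 ≈ 818.211.
Standard quotas: Galen 7.1009, Eskel 9.2348, Brisco 6.4519, Farrow 15.2125.
Lower quotas: Galen 7, Eskel 9, Brisco 6, Farrow 15 (sum 37, leaving 1 seat).
Remainders in descending order: Brisco 0.4519, Eskel 0.2348, Farrow 0.2125, Galen 0.1009.
The surplus seat goes to Brisco.
Farrow receives 15.

15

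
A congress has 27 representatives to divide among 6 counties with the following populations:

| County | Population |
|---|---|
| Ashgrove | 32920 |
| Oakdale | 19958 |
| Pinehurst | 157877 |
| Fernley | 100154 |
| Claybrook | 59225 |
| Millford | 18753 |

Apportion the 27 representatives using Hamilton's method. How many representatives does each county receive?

Standard divisor: 388887 ÷ 27 ≈ 14403.222.
Standard quotas: Ashgrove 2.2856, Oakdale 1.3857, Pinehurst 10.9612, Fernley 6.9536, Claybrook 4.1119, Millford 1.3020.
Lower quotas: Ashgrove 2, Oakdale 1, Pinehurst 10, Fernley 6, Claybrook 4, Millford 1 (sum 24, leaving 3 seats).
Remainders in descending order: Pinehurst 0.9612, Fernley 0.9536, Oakdale 0.3857, Millford 0.3020, Ashgrove 0.2856, Claybrook 0.1119.
The surplus seats go to Pinehurst, Fernley, Oakdale.

Ashgrove: 2, Oakdale: 2, Pinehurst: 11, Fernley: 7, Claybrook: 4, Millford: 1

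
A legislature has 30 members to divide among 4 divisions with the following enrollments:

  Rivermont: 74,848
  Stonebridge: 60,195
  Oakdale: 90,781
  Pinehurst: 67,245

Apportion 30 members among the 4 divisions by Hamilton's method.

Rivermont: 8, Stonebridge: 6, Oakdale: 9, Pinehurst: 7

Standard divisor: 293069 ÷ 30 ≈ 9768.967.
Standard quotas: Rivermont 7.6618, Stonebridge 6.1619, Oakdale 9.2928, Pinehurst 6.8835.
Lower quotas: Rivermont 7, Stonebridge 6, Oakdale 9, Pinehurst 6 (sum 28, leaving 2 seats).
Remainders in descending order: Pinehurst 0.8835, Rivermont 0.6618, Oakdale 0.2928, Stonebridge 0.1619.
The surplus seats go to Pinehurst, Rivermont.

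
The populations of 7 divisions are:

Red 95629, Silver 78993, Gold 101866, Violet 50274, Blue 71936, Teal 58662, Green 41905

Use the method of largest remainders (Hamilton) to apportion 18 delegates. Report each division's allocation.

Standard divisor: 499265 ÷ 18 ≈ 27736.944.
Standard quotas: Red 3.4477, Silver 2.8479, Gold 3.6726, Violet 1.8125, Blue 2.5935, Teal 2.1149, Green 1.5108.
Lower quotas: Red 3, Silver 2, Gold 3, Violet 1, Blue 2, Teal 2, Green 1 (sum 14, leaving 4 seats).
Remainders in descending order: Silver 0.8479, Violet 0.8125, Gold 0.6726, Blue 0.5935, Green 0.5108, Red 0.4477, Teal 0.1149.
The surplus seats go to Silver, Violet, Gold, Blue.

Red=3, Silver=3, Gold=4, Violet=2, Blue=3, Teal=2, Green=1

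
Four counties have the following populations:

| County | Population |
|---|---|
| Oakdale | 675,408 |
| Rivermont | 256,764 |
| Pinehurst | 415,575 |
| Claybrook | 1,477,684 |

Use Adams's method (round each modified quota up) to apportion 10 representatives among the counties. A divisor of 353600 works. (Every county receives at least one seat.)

With modified divisor 353600: modified quotas Oakdale 1.910, Rivermont 0.726, Pinehurst 1.175, Claybrook 4.179.
Rounding up: Oakdale 2, Rivermont 1, Pinehurst 2, Claybrook 5 (total 10).

Oakdale: 2, Rivermont: 1, Pinehurst: 2, Claybrook: 5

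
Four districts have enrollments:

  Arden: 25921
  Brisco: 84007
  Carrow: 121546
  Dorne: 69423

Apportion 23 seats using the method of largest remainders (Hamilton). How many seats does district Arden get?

2

Standard divisor: 300897 ÷ 23 ≈ 13082.478.
Standard quotas: Arden 1.9814, Brisco 6.4213, Carrow 9.2907, Dorne 5.3066.
Lower quotas: Arden 1, Brisco 6, Carrow 9, Dorne 5 (sum 21, leaving 2 seats).
Remainders in descending order: Arden 0.9814, Brisco 0.4213, Dorne 0.3066, Carrow 0.2907.
The surplus seats go to Arden, Brisco.
Arden receives 2.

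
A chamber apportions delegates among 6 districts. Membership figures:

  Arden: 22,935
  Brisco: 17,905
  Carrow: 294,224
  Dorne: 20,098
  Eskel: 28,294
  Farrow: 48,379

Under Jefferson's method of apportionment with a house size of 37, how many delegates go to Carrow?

Standard divisor 431835/37 ≈ 11671.216; standard quotas: Arden 1.965, Brisco 1.534, Carrow 25.209, Dorne 1.722, Eskel 2.424, Farrow 4.145.
Rounding down gives 1, 1, 25, 1, 2, 4 = 34 seats, so the divisor must be adjusted.
With modified divisor 10700: modified quotas Arden 2.143, Brisco 1.673, Carrow 27.498, Dorne 1.878, Eskel 2.644, Farrow 4.521.
Rounding down: Arden 2, Brisco 1, Carrow 27, Dorne 1, Eskel 2, Farrow 4 (total 37).
Carrow receives 27.

27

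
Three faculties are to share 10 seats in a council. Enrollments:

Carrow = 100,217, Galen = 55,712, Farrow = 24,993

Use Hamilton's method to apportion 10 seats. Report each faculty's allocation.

Carrow 6; Galen 3; Farrow 1

The standard divisor is 180922/10 ≈ 18092.2.
Standard quotas: Carrow 5.5392, Galen 3.0793, Farrow 1.3814.
Lower quotas: Carrow 5, Galen 3, Farrow 1 (sum 9, leaving 1 seat).
Remainders in descending order: Carrow 0.5392, Farrow 0.3814, Galen 0.0793.
The surplus seat goes to Carrow.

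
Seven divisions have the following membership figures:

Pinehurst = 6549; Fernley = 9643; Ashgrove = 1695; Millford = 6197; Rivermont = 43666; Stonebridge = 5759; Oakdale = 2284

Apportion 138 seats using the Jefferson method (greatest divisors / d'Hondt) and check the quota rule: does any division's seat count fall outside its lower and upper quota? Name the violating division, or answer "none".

Standard quotas: Pinehurst 11.924, Fernley 17.557, Ashgrove 3.086, Millford 11.283, Rivermont 79.505, Stonebridge 10.486, Oakdale 4.159.
Jefferson allocation: Pinehurst 12, Fernley 17, Ashgrove 3, Millford 11, Rivermont 81, Stonebridge 10, Oakdale 4.
Rivermont has quota 79.505 (lower 79, upper 80) but receives 81 — outside the quota interval.

Rivermont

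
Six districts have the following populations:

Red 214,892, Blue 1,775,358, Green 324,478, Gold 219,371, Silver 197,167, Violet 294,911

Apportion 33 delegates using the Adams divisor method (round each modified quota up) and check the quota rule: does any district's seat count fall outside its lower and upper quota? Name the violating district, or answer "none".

Standard quotas: Red 2.343, Blue 19.360, Green 3.538, Gold 2.392, Silver 2.150, Violet 3.216.
Adams allocation: Red 3, Blue 18, Green 4, Gold 3, Silver 2, Violet 3.
Blue has quota 19.360 (lower 19, upper 20) but receives 18 — outside the quota interval.

Blue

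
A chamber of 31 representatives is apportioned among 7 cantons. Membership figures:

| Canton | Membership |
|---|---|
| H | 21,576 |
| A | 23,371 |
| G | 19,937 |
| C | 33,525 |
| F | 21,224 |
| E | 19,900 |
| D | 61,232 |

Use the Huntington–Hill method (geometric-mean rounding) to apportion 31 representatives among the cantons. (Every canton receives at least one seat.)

With divisor 6341: modified quotas H 3.403, A 3.686, G 3.144, C 5.287, F 3.347, E 3.138, D 9.657.
Geometric-mean thresholds: H √(3·4)=3.464, A √(3·4)=3.464, G √(3·4)=3.464, C √(5·6)=5.477, F √(3·4)=3.464, E √(3·4)=3.464, D √(9·10)=9.487.
Each quota rounded against its threshold gives H 3, A 4, G 3, C 5, F 3, E 3, D 10 (total 31).

H=3, A=4, G=3, C=5, F=3, E=3, D=10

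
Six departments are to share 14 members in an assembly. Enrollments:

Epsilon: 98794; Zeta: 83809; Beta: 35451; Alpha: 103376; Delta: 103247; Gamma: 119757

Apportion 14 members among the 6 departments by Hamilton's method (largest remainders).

Epsilon 2; Zeta 2; Beta 1; Alpha 3; Delta 3; Gamma 3

Standard divisor: 544434 ÷ 14 ≈ 38888.143.
Standard quotas: Epsilon 2.5405, Zeta 2.1551, Beta 0.9116, Alpha 2.6583, Delta 2.6550, Gamma 3.0795.
Lower quotas: Epsilon 2, Zeta 2, Beta 0, Alpha 2, Delta 2, Gamma 3 (sum 11, leaving 3 seats).
Remainders in descending order: Beta 0.9116, Alpha 0.6583, Delta 0.6550, Epsilon 0.5405, Zeta 0.1551, Gamma 0.0795.
The surplus seats go to Beta, Alpha, Delta.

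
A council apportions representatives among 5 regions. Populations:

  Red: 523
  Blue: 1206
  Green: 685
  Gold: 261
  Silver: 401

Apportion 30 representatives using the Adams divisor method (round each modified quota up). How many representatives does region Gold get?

Standard divisor 3076/30 ≈ 102.533; standard quotas: Red 5.101, Blue 11.762, Green 6.681, Gold 2.546, Silver 3.911.
Rounding up gives 6, 12, 7, 3, 4 = 32 seats, so the divisor must be adjusted.
With modified divisor 110: modified quotas Red 4.755, Blue 10.964, Green 6.227, Gold 2.373, Silver 3.645.
Rounding up: Red 5, Blue 11, Green 7, Gold 3, Silver 4 (total 30).
Gold receives 3.

3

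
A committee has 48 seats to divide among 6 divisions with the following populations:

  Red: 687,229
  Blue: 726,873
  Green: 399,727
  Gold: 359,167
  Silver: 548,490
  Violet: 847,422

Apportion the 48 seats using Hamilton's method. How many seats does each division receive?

Red: 9, Blue: 10, Green: 5, Gold: 5, Silver: 7, Violet: 12

The standard divisor is 3568908/48 ≈ 74352.25.
Standard quotas: Red 9.2429, Blue 9.7761, Green 5.3761, Gold 4.8306, Silver 7.3769, Violet 11.3974.
Lower quotas: Red 9, Blue 9, Green 5, Gold 4, Silver 7, Violet 11 (sum 45, leaving 3 seats).
Remainders in descending order: Gold 0.8306, Blue 0.7761, Violet 0.3974, Silver 0.3769, Green 0.3761, Red 0.2429.
The surplus seats go to Gold, Blue, Violet.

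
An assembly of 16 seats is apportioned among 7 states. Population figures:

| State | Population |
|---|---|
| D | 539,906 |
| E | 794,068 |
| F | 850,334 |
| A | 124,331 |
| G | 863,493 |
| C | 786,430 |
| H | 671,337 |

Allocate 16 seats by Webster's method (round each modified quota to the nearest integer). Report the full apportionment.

Standard divisor 4629899/16 ≈ 289368.688; standard quotas: D 1.866, E 2.744, F 2.939, A 0.430, G 2.984, C 2.718, H 2.320.
Rounding to the nearest integer gives D 2, E 3, F 3, A 0, G 3, C 3, H 2 — total 16, matching the house size, so no adjustment is needed.

D 2; E 3; F 3; A 0; G 3; C 3; H 2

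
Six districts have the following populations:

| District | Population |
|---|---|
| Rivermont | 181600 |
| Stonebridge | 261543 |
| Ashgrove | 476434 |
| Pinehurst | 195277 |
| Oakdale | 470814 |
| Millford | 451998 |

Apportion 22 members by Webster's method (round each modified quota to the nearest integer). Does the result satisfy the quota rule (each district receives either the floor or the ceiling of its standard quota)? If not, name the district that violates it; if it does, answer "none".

none

Standard quotas: Rivermont 1.961, Stonebridge 2.824, Ashgrove 5.144, Pinehurst 2.108, Oakdale 5.083, Millford 4.880.
Webster allocation: Rivermont 2, Stonebridge 3, Ashgrove 5, Pinehurst 2, Oakdale 5, Millford 5.
Every allocation lies between the lower and upper quota.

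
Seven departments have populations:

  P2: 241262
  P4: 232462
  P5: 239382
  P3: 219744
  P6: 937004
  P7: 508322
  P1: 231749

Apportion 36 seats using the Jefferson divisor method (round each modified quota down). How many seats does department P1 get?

Standard divisor 2609925/36 ≈ 72497.917; standard quotas: P2 3.328, P4 3.206, P5 3.302, P3 3.031, P6 12.925, P7 7.012, P1 3.197.
Rounding down gives 3, 3, 3, 3, 12, 7, 3 = 34 seats, so the divisor must be adjusted.
With modified divisor 65200: modified quotas P2 3.700, P4 3.565, P5 3.672, P3 3.370, P6 14.371, P7 7.796, P1 3.554.
Rounding down: P2 3, P4 3, P5 3, P3 3, P6 14, P7 7, P1 3 (total 36).
P1 receives 3.

3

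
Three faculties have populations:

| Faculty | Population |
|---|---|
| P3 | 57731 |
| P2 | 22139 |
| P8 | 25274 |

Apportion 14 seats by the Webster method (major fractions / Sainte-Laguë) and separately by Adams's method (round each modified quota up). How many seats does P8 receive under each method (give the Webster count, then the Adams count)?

3 and 4

Webster: P3 8, P2 3, P8 3.
Adams: P3 7, P2 3, P8 4.
P8 gets 3 under Webster and 4 under Adams.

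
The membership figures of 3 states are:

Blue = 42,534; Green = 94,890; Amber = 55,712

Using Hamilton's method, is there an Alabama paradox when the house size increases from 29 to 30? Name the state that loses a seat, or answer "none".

At 29 seats: Blue 7, Green 14, Amber 8.
At 30 seats: Blue 6, Green 15, Amber 9.
Blue drops from 7 to 6.

Blue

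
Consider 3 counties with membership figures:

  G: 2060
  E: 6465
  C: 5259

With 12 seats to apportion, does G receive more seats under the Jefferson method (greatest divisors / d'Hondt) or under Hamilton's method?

Hamilton

Jefferson: G 1, E 6, C 5.
Hamilton: G 2, E 6, C 4.
G gets 1 under Jefferson and 2 under Hamilton.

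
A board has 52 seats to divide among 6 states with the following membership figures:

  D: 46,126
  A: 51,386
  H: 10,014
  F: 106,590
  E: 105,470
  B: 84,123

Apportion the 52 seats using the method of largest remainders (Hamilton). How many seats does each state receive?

D 6, A 7, H 1, F 14, E 13, B 11

Total 403709; standard divisor 403709/52 ≈ 7763.635.
Standard quotas: D 5.9413, A 6.6188, H 1.2899, F 13.7294, E 13.5851, B 10.8355.
Lower quotas: D 5, A 6, H 1, F 13, E 13, B 10 (sum 48, leaving 4 seats).
Remainders in descending order: D 0.9413, B 0.8355, F 0.7294, A 0.6188, E 0.5851, H 0.2899.
The surplus seats go to D, B, F, A.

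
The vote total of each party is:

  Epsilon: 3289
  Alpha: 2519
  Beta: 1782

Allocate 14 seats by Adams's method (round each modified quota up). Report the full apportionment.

Epsilon 6, Alpha 5, Beta 3

Standard divisor 7590/14 ≈ 542.143; standard quotas: Epsilon 6.067, Alpha 4.646, Beta 3.287.
Rounding up gives 7, 5, 4 = 16 seats, so the divisor must be adjusted.
With modified divisor 600: modified quotas Epsilon 5.482, Alpha 4.198, Beta 2.970.
Rounding up: Epsilon 6, Alpha 5, Beta 3 (total 14).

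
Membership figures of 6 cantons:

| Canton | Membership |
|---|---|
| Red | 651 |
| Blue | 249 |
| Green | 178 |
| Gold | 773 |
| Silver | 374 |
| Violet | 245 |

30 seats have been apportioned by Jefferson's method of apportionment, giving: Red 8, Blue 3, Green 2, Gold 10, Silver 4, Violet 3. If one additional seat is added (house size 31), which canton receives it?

Priority for the next seat is population ÷ (current seats + 1).
Priorities: Red 72.333, Blue 62.250, Green 59.333, Gold 70.273, Silver 74.800, Violet 61.250.
Highest priority: Silver.

Silver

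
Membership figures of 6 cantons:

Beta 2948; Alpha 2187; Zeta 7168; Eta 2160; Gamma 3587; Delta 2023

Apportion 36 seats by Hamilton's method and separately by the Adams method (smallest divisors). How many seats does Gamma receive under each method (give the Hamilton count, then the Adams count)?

6 and 7

Hamilton: Beta 5, Alpha 4, Zeta 13, Eta 4, Gamma 6, Delta 4.
Adams: Beta 5, Alpha 4, Zeta 12, Eta 4, Gamma 7, Delta 4.
Gamma gets 6 under Hamilton and 7 under Adams.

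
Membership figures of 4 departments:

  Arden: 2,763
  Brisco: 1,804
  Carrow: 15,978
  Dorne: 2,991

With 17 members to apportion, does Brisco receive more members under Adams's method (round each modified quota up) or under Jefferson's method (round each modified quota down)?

Adams: Arden 2, Brisco 2, Carrow 11, Dorne 2.
Jefferson: Arden 2, Brisco 1, Carrow 12, Dorne 2.
Brisco gets 2 under Adams and 1 under Jefferson.

Adams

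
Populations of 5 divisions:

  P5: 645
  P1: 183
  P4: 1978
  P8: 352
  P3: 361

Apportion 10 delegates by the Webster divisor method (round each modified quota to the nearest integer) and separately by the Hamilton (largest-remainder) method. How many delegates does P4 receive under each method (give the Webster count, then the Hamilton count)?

5 and 6

Webster: P5 2, P1 1, P4 5, P8 1, P3 1.
Hamilton: P5 2, P1 0, P4 6, P8 1, P3 1.
P4 gets 5 under Webster and 6 under Hamilton.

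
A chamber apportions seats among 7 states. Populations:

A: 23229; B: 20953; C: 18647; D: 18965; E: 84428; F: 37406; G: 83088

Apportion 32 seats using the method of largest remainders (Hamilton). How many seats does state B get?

The standard divisor is 286716/32 ≈ 8959.875.
Standard quotas: A 2.5926, B 2.3385, C 2.0812, D 2.1167, E 9.4229, F 4.1748, G 9.2733.
Lower quotas: A 2, B 2, C 2, D 2, E 9, F 4, G 9 (sum 30, leaving 2 seats).
Remainders in descending order: A 0.5926, E 0.4229, B 0.3385, G 0.2733, F 0.1748, D 0.1167, C 0.0812.
Largest remainders: A, E receive the extra seats.
B receives 2.

2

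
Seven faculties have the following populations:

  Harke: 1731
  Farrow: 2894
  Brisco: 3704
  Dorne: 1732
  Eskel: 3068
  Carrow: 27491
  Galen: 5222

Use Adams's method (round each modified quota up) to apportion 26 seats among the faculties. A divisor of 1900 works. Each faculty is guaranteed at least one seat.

With modified divisor 1900: modified quotas Harke 0.911, Farrow 1.523, Brisco 1.949, Dorne 0.912, Eskel 1.615, Carrow 14.469, Galen 2.748.
Rounding up: Harke 1, Farrow 2, Brisco 2, Dorne 1, Eskel 2, Carrow 15, Galen 3 (total 26).

Harke 1, Farrow 2, Brisco 2, Dorne 1, Eskel 2, Carrow 15, Galen 3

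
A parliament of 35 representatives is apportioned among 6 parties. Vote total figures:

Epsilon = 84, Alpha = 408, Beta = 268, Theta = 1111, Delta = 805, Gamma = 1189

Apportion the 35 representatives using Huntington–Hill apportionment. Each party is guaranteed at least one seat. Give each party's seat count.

With divisor 111: modified quotas Epsilon 0.757, Alpha 3.676, Beta 2.414, Theta 10.009, Delta 7.252, Gamma 10.712.
Geometric-mean thresholds: Epsilon (min 1), Alpha √(3·4)=3.464, Beta √(2·3)=2.449, Theta √(10·11)=10.488, Delta √(7·8)=7.483, Gamma √(10·11)=10.488.
Each quota rounded against its threshold gives Epsilon 1, Alpha 4, Beta 2, Theta 10, Delta 7, Gamma 11 (total 35).

Epsilon: 1, Alpha: 4, Beta: 2, Theta: 10, Delta: 7, Gamma: 11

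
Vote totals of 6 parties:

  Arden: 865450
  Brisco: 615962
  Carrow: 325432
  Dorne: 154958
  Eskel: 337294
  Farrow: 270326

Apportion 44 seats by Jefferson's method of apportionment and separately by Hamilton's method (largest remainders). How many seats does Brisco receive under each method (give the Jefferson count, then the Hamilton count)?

11 and 10

Jefferson: Arden 15, Brisco 11, Carrow 6, Dorne 2, Eskel 6, Farrow 4.
Hamilton: Arden 15, Brisco 10, Carrow 5, Dorne 3, Eskel 6, Farrow 5.
Brisco gets 11 under Jefferson and 10 under Hamilton.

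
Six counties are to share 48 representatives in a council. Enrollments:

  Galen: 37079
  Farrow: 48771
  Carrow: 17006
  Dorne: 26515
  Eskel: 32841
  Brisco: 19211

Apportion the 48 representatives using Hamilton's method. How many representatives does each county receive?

The standard divisor is 181423/48 ≈ 3779.646.
Standard quotas: Galen 9.8102, Farrow 12.9036, Carrow 4.4994, Dorne 7.0152, Eskel 8.6889, Brisco 5.0828.
Lower quotas: Galen 9, Farrow 12, Carrow 4, Dorne 7, Eskel 8, Brisco 5 (sum 45, leaving 3 seats).
Remainders in descending order: Farrow 0.9036, Galen 0.8102, Eskel 0.6889, Carrow 0.4994, Brisco 0.0828, Dorne 0.0152.
The surplus seats go to Farrow, Galen, Eskel.

Galen: 10, Farrow: 13, Carrow: 4, Dorne: 7, Eskel: 9, Brisco: 5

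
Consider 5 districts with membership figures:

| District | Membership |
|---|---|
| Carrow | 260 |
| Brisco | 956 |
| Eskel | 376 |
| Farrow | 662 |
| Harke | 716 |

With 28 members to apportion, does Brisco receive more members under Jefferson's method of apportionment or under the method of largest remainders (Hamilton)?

Jefferson

Jefferson: Carrow 2, Brisco 10, Eskel 3, Farrow 6, Harke 7.
Hamilton: Carrow 2, Brisco 9, Eskel 4, Farrow 6, Harke 7.
Brisco gets 10 under Jefferson and 9 under Hamilton.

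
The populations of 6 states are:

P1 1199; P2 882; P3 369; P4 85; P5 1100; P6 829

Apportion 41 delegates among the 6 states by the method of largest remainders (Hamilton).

P1=11, P2=8, P3=3, P4=1, P5=10, P6=8

Total 4464; standard divisor 4464/41 ≈ 108.878.
Standard quotas: P1 11.012, P2 8.101, P3 3.389, P4 0.781, P5 10.103, P6 7.614.
Lower quotas: P1 11, P2 8, P3 3, P4 0, P5 10, P6 7 (sum 39, leaving 2 seats).
Remainders in descending order: P4 0.781, P6 0.614, P3 0.389, P5 0.103, P2 0.101, P1 0.012.
Largest remainders: P4, P6 receive the extra seats.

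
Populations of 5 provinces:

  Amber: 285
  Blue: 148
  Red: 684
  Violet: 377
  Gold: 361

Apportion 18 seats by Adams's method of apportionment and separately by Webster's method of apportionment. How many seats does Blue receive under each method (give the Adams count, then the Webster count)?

Adams: Amber 3, Blue 2, Red 6, Violet 4, Gold 3.
Webster: Amber 3, Blue 1, Red 7, Violet 4, Gold 3.
Blue gets 2 under Adams and 1 under Webster.

2 and 1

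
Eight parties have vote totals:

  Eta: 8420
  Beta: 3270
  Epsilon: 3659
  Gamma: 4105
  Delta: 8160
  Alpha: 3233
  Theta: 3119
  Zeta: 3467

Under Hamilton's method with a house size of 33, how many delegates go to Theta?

The standard divisor is 37433/33 ≈ 1134.333.
Standard quotas: Eta 7.4229, Beta 2.8828, Epsilon 3.2257, Gamma 3.6189, Delta 7.1937, Alpha 2.8501, Theta 2.7496, Zeta 3.0564.
Lower quotas: Eta 7, Beta 2, Epsilon 3, Gamma 3, Delta 7, Alpha 2, Theta 2, Zeta 3 (sum 29, leaving 4 seats).
Remainders in descending order: Beta 0.8828, Alpha 0.8501, Theta 0.7496, Gamma 0.6189, Eta 0.4229, Epsilon 0.2257, Delta 0.1937, Zeta 0.0564.
The surplus seats go to Beta, Alpha, Theta, Gamma.
Theta receives 3.

3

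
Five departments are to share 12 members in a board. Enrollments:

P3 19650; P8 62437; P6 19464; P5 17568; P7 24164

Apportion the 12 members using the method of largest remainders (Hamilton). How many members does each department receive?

P3 2; P8 5; P6 2; P5 1; P7 2

The standard divisor is 143283/12 ≈ 11940.25.
Standard quotas: P3 1.6457, P8 5.2291, P6 1.6301, P5 1.4713, P7 2.0237.
Lower quotas: P3 1, P8 5, P6 1, P5 1, P7 2 (sum 10, leaving 2 seats).
Remainders in descending order: P3 0.6457, P6 0.6301, P5 0.4713, P8 0.2291, P7 0.0237.
Largest remainders: P3, P6 receive the extra seats.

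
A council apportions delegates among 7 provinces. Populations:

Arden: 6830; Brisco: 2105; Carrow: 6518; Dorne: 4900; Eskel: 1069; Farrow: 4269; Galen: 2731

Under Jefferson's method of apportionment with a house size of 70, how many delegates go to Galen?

7

Standard divisor 28422/70 ≈ 406.029; standard quotas: Arden 16.821, Brisco 5.184, Carrow 16.053, Dorne 12.068, Eskel 2.633, Farrow 10.514, Galen 6.726.
Rounding down gives 16, 5, 16, 12, 2, 10, 6 = 67 seats, so the divisor must be adjusted.
With modified divisor 386: modified quotas Arden 17.694, Brisco 5.453, Carrow 16.886, Dorne 12.694, Eskel 2.769, Farrow 11.060, Galen 7.075.
Rounding down: Arden 17, Brisco 5, Carrow 16, Dorne 12, Eskel 2, Farrow 11, Galen 7 (total 70).
Galen receives 7.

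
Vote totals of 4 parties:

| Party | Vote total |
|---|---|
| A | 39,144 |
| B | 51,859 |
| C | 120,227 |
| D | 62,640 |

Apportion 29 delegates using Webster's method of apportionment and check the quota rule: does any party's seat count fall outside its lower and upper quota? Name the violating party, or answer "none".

Standard quotas: A 4.145, B 5.491, C 12.731, D 6.633.
Webster allocation: A 4, B 5, C 13, D 7.
Every allocation lies between the lower and upper quota.

none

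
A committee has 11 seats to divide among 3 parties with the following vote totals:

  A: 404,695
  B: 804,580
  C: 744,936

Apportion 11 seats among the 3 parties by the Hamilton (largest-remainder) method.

The standard divisor is 1954211/11 ≈ 177655.545.
Standard quotas: A 2.2780, B 4.5289, C 4.1931.
Lower quotas: A 2, B 4, C 4 (sum 10, leaving 1 seat).
Remainders in descending order: B 0.5289, A 0.2780, C 0.1931.
Largest remainder: B receives the extra seat.

A=2, B=5, C=4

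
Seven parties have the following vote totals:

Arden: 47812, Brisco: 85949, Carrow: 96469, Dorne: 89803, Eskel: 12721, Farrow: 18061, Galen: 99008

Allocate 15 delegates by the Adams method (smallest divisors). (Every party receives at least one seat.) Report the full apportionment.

Standard divisor 449823/15 ≈ 29988.2; standard quotas: Arden 1.594, Brisco 2.866, Carrow 3.217, Dorne 2.995, Eskel 0.424, Farrow 0.602, Galen 3.302.
Rounding up gives 2, 3, 4, 3, 1, 1, 4 = 18 seats, so the divisor must be adjusted.
With modified divisor 43900: modified quotas Arden 1.089, Brisco 1.958, Carrow 2.197, Dorne 2.046, Eskel 0.290, Farrow 0.411, Galen 2.255.
Rounding up: Arden 2, Brisco 2, Carrow 3, Dorne 3, Eskel 1, Farrow 1, Galen 3 (total 15).

Arden=2, Brisco=2, Carrow=3, Dorne=3, Eskel=1, Farrow=1, Galen=3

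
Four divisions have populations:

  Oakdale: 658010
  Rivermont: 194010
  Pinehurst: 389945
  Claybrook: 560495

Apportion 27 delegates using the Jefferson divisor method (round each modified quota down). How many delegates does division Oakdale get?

10

Standard divisor 1802460/27 ≈ 66757.778; standard quotas: Oakdale 9.857, Rivermont 2.906, Pinehurst 5.841, Claybrook 8.396.
Rounding down gives 9, 2, 5, 8 = 24 seats, so the divisor must be adjusted.
With modified divisor 63500: modified quotas Oakdale 10.362, Rivermont 3.055, Pinehurst 6.141, Claybrook 8.827.
Rounding down: Oakdale 10, Rivermont 3, Pinehurst 6, Claybrook 8 (total 27).
Oakdale receives 10.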